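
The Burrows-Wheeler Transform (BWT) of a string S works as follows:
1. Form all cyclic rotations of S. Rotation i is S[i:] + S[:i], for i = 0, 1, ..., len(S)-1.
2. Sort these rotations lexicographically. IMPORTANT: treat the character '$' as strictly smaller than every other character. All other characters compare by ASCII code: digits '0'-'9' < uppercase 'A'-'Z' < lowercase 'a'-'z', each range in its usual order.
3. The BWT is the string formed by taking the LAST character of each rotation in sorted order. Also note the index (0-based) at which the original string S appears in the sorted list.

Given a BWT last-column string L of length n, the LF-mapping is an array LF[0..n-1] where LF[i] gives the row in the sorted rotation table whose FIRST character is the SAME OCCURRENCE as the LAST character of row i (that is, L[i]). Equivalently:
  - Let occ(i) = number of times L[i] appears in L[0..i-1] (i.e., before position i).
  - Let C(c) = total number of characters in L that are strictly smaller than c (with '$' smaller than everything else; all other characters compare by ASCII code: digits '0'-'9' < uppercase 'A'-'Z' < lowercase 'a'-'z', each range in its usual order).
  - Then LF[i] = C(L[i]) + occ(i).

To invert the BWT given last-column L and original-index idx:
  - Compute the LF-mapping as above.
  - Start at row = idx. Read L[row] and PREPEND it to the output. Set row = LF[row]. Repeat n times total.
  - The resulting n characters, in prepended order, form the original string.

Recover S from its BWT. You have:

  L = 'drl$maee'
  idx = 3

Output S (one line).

Answer: emerald$

Derivation:
LF mapping: 2 7 5 0 6 1 3 4
Walk LF starting at row 3, prepending L[row]:
  step 1: row=3, L[3]='$', prepend. Next row=LF[3]=0
  step 2: row=0, L[0]='d', prepend. Next row=LF[0]=2
  step 3: row=2, L[2]='l', prepend. Next row=LF[2]=5
  step 4: row=5, L[5]='a', prepend. Next row=LF[5]=1
  step 5: row=1, L[1]='r', prepend. Next row=LF[1]=7
  step 6: row=7, L[7]='e', prepend. Next row=LF[7]=4
  step 7: row=4, L[4]='m', prepend. Next row=LF[4]=6
  step 8: row=6, L[6]='e', prepend. Next row=LF[6]=3
Reversed output: emerald$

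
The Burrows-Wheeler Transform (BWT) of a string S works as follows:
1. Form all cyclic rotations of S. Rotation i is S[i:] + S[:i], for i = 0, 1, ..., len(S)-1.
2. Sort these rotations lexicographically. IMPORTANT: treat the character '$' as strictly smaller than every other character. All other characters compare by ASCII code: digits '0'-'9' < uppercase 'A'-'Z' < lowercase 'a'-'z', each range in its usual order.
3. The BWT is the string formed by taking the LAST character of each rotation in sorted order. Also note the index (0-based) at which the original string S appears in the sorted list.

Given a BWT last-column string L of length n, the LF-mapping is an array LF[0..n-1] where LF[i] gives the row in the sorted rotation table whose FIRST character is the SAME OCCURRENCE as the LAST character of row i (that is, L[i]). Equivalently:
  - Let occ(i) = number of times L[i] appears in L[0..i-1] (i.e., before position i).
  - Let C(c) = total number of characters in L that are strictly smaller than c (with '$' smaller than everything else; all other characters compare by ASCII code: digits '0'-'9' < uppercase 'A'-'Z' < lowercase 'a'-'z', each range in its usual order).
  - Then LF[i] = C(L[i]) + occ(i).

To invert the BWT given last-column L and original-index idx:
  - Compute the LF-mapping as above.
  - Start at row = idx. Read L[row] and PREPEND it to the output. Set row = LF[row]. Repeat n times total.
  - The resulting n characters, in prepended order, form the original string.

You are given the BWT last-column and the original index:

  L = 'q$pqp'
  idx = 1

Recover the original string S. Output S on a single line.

LF mapping: 3 0 1 4 2
Walk LF starting at row 1, prepending L[row]:
  step 1: row=1, L[1]='$', prepend. Next row=LF[1]=0
  step 2: row=0, L[0]='q', prepend. Next row=LF[0]=3
  step 3: row=3, L[3]='q', prepend. Next row=LF[3]=4
  step 4: row=4, L[4]='p', prepend. Next row=LF[4]=2
  step 5: row=2, L[2]='p', prepend. Next row=LF[2]=1
Reversed output: ppqq$

Answer: ppqq$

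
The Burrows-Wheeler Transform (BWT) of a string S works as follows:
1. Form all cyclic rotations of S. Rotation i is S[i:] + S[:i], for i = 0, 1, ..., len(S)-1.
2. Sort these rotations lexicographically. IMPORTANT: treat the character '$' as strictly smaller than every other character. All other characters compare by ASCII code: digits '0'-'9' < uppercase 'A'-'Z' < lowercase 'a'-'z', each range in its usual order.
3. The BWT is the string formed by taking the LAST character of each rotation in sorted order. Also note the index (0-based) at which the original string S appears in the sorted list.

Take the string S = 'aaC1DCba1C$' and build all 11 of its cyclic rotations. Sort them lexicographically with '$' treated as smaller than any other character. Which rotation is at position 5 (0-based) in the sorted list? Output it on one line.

Answer: Cba1C$aaC1D

Derivation:
All 11 rotations (rotation i = S[i:]+S[:i]):
  rot[0] = aaC1DCba1C$
  rot[1] = aC1DCba1C$a
  rot[2] = C1DCba1C$aa
  rot[3] = 1DCba1C$aaC
  rot[4] = DCba1C$aaC1
  rot[5] = Cba1C$aaC1D
  rot[6] = ba1C$aaC1DC
  rot[7] = a1C$aaC1DCb
  rot[8] = 1C$aaC1DCba
  rot[9] = C$aaC1DCba1
  rot[10] = $aaC1DCba1C
Sorted (with $ < everything):
  sorted[0] = $aaC1DCba1C
  sorted[1] = 1C$aaC1DCba
  sorted[2] = 1DCba1C$aaC
  sorted[3] = C$aaC1DCba1
  sorted[4] = C1DCba1C$aa
  sorted[5] = Cba1C$aaC1D
  sorted[6] = DCba1C$aaC1
  sorted[7] = a1C$aaC1DCb
  sorted[8] = aC1DCba1C$a
  sorted[9] = aaC1DCba1C$
  sorted[10] = ba1C$aaC1DC
sorted[5] = Cba1C$aaC1D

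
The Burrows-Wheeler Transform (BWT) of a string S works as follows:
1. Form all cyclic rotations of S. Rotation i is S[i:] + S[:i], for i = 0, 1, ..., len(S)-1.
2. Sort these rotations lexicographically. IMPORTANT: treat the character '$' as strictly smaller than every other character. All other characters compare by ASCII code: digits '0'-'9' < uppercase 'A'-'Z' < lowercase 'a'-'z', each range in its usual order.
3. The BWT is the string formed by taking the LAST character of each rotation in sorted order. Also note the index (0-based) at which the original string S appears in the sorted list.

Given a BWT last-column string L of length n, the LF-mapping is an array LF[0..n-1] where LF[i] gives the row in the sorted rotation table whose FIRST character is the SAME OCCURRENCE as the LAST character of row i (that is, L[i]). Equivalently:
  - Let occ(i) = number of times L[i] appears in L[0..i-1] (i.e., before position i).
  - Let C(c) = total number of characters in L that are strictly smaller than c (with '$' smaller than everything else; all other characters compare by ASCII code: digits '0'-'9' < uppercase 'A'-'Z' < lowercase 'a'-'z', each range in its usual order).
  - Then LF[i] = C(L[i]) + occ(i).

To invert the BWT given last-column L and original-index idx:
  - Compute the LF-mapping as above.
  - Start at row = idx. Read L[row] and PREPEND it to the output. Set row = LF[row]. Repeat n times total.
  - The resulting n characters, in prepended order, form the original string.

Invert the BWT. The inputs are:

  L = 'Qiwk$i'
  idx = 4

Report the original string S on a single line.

LF mapping: 1 2 5 4 0 3
Walk LF starting at row 4, prepending L[row]:
  step 1: row=4, L[4]='$', prepend. Next row=LF[4]=0
  step 2: row=0, L[0]='Q', prepend. Next row=LF[0]=1
  step 3: row=1, L[1]='i', prepend. Next row=LF[1]=2
  step 4: row=2, L[2]='w', prepend. Next row=LF[2]=5
  step 5: row=5, L[5]='i', prepend. Next row=LF[5]=3
  step 6: row=3, L[3]='k', prepend. Next row=LF[3]=4
Reversed output: kiwiQ$

Answer: kiwiQ$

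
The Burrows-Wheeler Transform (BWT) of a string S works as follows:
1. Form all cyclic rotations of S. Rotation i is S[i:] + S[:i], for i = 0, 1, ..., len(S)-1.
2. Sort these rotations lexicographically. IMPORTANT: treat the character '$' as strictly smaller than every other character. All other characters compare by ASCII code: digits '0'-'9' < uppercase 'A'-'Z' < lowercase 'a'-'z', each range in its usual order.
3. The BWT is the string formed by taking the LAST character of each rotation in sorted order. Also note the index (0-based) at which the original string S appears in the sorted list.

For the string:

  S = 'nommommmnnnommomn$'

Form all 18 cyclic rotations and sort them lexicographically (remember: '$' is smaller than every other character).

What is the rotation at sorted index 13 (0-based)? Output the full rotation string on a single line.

All 18 rotations (rotation i = S[i:]+S[:i]):
  rot[0] = nommommmnnnommomn$
  rot[1] = ommommmnnnommomn$n
  rot[2] = mmommmnnnommomn$no
  rot[3] = mommmnnnommomn$nom
  rot[4] = ommmnnnommomn$nomm
  rot[5] = mmmnnnommomn$nommo
  rot[6] = mmnnnommomn$nommom
  rot[7] = mnnnommomn$nommomm
  rot[8] = nnnommomn$nommommm
  rot[9] = nnommomn$nommommmn
  rot[10] = nommomn$nommommmnn
  rot[11] = ommomn$nommommmnnn
  rot[12] = mmomn$nommommmnnno
  rot[13] = momn$nommommmnnnom
  rot[14] = omn$nommommmnnnomm
  rot[15] = mn$nommommmnnnommo
  rot[16] = n$nommommmnnnommom
  rot[17] = $nommommmnnnommomn
Sorted (with $ < everything):
  sorted[0] = $nommommmnnnommomn
  sorted[1] = mmmnnnommomn$nommo
  sorted[2] = mmnnnommomn$nommom
  sorted[3] = mmommmnnnommomn$no
  sorted[4] = mmomn$nommommmnnno
  sorted[5] = mn$nommommmnnnommo
  sorted[6] = mnnnommomn$nommomm
  sorted[7] = mommmnnnommomn$nom
  sorted[8] = momn$nommommmnnnom
  sorted[9] = n$nommommmnnnommom
  sorted[10] = nnnommomn$nommommm
  sorted[11] = nnommomn$nommommmn
  sorted[12] = nommommmnnnommomn$
  sorted[13] = nommomn$nommommmnn
  sorted[14] = ommmnnnommomn$nomm
  sorted[15] = ommommmnnnommomn$n
  sorted[16] = ommomn$nommommmnnn
  sorted[17] = omn$nommommmnnnomm
sorted[13] = nommomn$nommommmnn

Answer: nommomn$nommommmnn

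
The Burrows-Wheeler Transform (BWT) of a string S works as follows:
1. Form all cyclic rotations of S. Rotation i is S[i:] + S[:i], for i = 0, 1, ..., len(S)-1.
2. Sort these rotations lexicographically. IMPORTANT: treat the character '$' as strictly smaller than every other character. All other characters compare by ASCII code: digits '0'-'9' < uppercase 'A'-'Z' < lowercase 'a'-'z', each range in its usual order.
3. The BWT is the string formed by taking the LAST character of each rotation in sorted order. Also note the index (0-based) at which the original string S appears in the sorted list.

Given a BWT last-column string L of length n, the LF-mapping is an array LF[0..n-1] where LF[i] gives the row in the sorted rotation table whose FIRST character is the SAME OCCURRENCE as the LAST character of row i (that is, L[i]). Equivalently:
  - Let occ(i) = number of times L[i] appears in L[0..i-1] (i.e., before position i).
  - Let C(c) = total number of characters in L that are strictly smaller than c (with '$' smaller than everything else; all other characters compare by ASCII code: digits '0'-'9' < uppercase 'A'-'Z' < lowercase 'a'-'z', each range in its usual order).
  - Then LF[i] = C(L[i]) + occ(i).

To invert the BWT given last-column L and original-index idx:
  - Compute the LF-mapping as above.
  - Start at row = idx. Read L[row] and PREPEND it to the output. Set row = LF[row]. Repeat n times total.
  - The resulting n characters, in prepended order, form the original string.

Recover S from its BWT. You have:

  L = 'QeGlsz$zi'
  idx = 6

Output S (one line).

Answer: sizzleGQ$

Derivation:
LF mapping: 2 3 1 5 6 7 0 8 4
Walk LF starting at row 6, prepending L[row]:
  step 1: row=6, L[6]='$', prepend. Next row=LF[6]=0
  step 2: row=0, L[0]='Q', prepend. Next row=LF[0]=2
  step 3: row=2, L[2]='G', prepend. Next row=LF[2]=1
  step 4: row=1, L[1]='e', prepend. Next row=LF[1]=3
  step 5: row=3, L[3]='l', prepend. Next row=LF[3]=5
  step 6: row=5, L[5]='z', prepend. Next row=LF[5]=7
  step 7: row=7, L[7]='z', prepend. Next row=LF[7]=8
  step 8: row=8, L[8]='i', prepend. Next row=LF[8]=4
  step 9: row=4, L[4]='s', prepend. Next row=LF[4]=6
Reversed output: sizzleGQ$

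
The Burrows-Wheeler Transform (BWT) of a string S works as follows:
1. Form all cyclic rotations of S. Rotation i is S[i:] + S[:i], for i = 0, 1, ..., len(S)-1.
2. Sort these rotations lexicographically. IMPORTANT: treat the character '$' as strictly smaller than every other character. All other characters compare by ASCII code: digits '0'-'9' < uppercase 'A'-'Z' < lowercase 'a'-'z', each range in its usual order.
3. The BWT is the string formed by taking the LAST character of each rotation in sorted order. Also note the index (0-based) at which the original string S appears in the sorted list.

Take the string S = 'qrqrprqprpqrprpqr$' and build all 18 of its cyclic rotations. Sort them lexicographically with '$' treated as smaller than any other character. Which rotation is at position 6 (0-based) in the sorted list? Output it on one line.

Answer: qprpqrprpqr$qrqrpr

Derivation:
All 18 rotations (rotation i = S[i:]+S[:i]):
  rot[0] = qrqrprqprpqrprpqr$
  rot[1] = rqrprqprpqrprpqr$q
  rot[2] = qrprqprpqrprpqr$qr
  rot[3] = rprqprpqrprpqr$qrq
  rot[4] = prqprpqrprpqr$qrqr
  rot[5] = rqprpqrprpqr$qrqrp
  rot[6] = qprpqrprpqr$qrqrpr
  rot[7] = prpqrprpqr$qrqrprq
  rot[8] = rpqrprpqr$qrqrprqp
  rot[9] = pqrprpqr$qrqrprqpr
  rot[10] = qrprpqr$qrqrprqprp
  rot[11] = rprpqr$qrqrprqprpq
  rot[12] = prpqr$qrqrprqprpqr
  rot[13] = rpqr$qrqrprqprpqrp
  rot[14] = pqr$qrqrprqprpqrpr
  rot[15] = qr$qrqrprqprpqrprp
  rot[16] = r$qrqrprqprpqrprpq
  rot[17] = $qrqrprqprpqrprpqr
Sorted (with $ < everything):
  sorted[0] = $qrqrprqprpqrprpqr
  sorted[1] = pqr$qrqrprqprpqrpr
  sorted[2] = pqrprpqr$qrqrprqpr
  sorted[3] = prpqr$qrqrprqprpqr
  sorted[4] = prpqrprpqr$qrqrprq
  sorted[5] = prqprpqrprpqr$qrqr
  sorted[6] = qprpqrprpqr$qrqrpr
  sorted[7] = qr$qrqrprqprpqrprp
  sorted[8] = qrprpqr$qrqrprqprp
  sorted[9] = qrprqprpqrprpqr$qr
  sorted[10] = qrqrprqprpqrprpqr$
  sorted[11] = r$qrqrprqprpqrprpq
  sorted[12] = rpqr$qrqrprqprpqrp
  sorted[13] = rpqrprpqr$qrqrprqp
  sorted[14] = rprpqr$qrqrprqprpq
  sorted[15] = rprqprpqrprpqr$qrq
  sorted[16] = rqprpqrprpqr$qrqrp
  sorted[17] = rqrprqprpqrprpqr$q
sorted[6] = qprpqrprpqr$qrqrpr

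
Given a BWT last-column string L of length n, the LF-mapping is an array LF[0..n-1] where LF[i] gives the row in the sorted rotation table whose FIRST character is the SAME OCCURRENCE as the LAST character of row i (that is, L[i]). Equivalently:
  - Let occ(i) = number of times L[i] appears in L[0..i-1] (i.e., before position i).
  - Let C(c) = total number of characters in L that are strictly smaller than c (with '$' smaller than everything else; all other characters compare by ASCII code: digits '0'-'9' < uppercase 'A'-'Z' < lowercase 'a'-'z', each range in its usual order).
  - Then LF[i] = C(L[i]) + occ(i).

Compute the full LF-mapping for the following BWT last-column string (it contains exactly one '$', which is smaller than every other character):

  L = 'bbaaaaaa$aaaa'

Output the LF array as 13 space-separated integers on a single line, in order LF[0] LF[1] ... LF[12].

Answer: 11 12 1 2 3 4 5 6 0 7 8 9 10

Derivation:
Char counts: '$':1, 'a':10, 'b':2
C (first-col start): C('$')=0, C('a')=1, C('b')=11
L[0]='b': occ=0, LF[0]=C('b')+0=11+0=11
L[1]='b': occ=1, LF[1]=C('b')+1=11+1=12
L[2]='a': occ=0, LF[2]=C('a')+0=1+0=1
L[3]='a': occ=1, LF[3]=C('a')+1=1+1=2
L[4]='a': occ=2, LF[4]=C('a')+2=1+2=3
L[5]='a': occ=3, LF[5]=C('a')+3=1+3=4
L[6]='a': occ=4, LF[6]=C('a')+4=1+4=5
L[7]='a': occ=5, LF[7]=C('a')+5=1+5=6
L[8]='$': occ=0, LF[8]=C('$')+0=0+0=0
L[9]='a': occ=6, LF[9]=C('a')+6=1+6=7
L[10]='a': occ=7, LF[10]=C('a')+7=1+7=8
L[11]='a': occ=8, LF[11]=C('a')+8=1+8=9
L[12]='a': occ=9, LF[12]=C('a')+9=1+9=10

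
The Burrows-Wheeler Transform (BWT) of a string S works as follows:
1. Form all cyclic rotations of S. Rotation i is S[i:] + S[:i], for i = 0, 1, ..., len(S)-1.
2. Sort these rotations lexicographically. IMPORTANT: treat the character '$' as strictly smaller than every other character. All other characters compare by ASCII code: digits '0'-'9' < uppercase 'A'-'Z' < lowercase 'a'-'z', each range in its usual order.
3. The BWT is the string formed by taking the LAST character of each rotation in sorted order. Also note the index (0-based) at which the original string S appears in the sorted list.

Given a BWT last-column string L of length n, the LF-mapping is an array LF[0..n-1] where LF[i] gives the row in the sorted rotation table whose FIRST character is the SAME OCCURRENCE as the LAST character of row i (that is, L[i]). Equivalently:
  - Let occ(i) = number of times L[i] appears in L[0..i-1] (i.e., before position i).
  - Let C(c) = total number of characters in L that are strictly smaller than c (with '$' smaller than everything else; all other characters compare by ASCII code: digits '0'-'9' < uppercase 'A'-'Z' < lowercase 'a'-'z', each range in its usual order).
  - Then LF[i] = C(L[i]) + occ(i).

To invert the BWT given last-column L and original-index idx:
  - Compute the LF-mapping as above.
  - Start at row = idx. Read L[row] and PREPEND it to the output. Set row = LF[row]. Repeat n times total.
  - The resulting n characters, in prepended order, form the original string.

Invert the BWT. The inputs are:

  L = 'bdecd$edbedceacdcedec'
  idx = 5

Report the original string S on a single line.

LF mapping: 2 9 15 4 10 0 16 11 3 17 12 5 18 1 6 13 7 19 14 20 8
Walk LF starting at row 5, prepending L[row]:
  step 1: row=5, L[5]='$', prepend. Next row=LF[5]=0
  step 2: row=0, L[0]='b', prepend. Next row=LF[0]=2
  step 3: row=2, L[2]='e', prepend. Next row=LF[2]=15
  step 4: row=15, L[15]='d', prepend. Next row=LF[15]=13
  step 5: row=13, L[13]='a', prepend. Next row=LF[13]=1
  step 6: row=1, L[1]='d', prepend. Next row=LF[1]=9
  step 7: row=9, L[9]='e', prepend. Next row=LF[9]=17
  step 8: row=17, L[17]='e', prepend. Next row=LF[17]=19
  step 9: row=19, L[19]='e', prepend. Next row=LF[19]=20
  step 10: row=20, L[20]='c', prepend. Next row=LF[20]=8
  step 11: row=8, L[8]='b', prepend. Next row=LF[8]=3
  step 12: row=3, L[3]='c', prepend. Next row=LF[3]=4
  step 13: row=4, L[4]='d', prepend. Next row=LF[4]=10
  step 14: row=10, L[10]='d', prepend. Next row=LF[10]=12
  step 15: row=12, L[12]='e', prepend. Next row=LF[12]=18
  step 16: row=18, L[18]='d', prepend. Next row=LF[18]=14
  step 17: row=14, L[14]='c', prepend. Next row=LF[14]=6
  step 18: row=6, L[6]='e', prepend. Next row=LF[6]=16
  step 19: row=16, L[16]='c', prepend. Next row=LF[16]=7
  step 20: row=7, L[7]='d', prepend. Next row=LF[7]=11
  step 21: row=11, L[11]='c', prepend. Next row=LF[11]=5
Reversed output: cdcecdeddcbceeedadeb$

Answer: cdcecdeddcbceeedadeb$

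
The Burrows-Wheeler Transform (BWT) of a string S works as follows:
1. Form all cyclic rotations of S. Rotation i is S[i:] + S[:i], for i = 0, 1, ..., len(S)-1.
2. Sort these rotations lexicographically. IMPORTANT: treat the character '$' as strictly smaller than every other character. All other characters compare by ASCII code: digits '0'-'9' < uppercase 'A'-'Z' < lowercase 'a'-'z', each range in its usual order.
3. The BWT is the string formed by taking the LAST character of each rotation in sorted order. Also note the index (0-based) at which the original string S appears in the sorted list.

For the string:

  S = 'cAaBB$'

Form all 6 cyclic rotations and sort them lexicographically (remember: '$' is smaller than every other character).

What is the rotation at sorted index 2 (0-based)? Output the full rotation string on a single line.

Answer: B$cAaB

Derivation:
All 6 rotations (rotation i = S[i:]+S[:i]):
  rot[0] = cAaBB$
  rot[1] = AaBB$c
  rot[2] = aBB$cA
  rot[3] = BB$cAa
  rot[4] = B$cAaB
  rot[5] = $cAaBB
Sorted (with $ < everything):
  sorted[0] = $cAaBB
  sorted[1] = AaBB$c
  sorted[2] = B$cAaB
  sorted[3] = BB$cAa
  sorted[4] = aBB$cA
  sorted[5] = cAaBB$
sorted[2] = B$cAaB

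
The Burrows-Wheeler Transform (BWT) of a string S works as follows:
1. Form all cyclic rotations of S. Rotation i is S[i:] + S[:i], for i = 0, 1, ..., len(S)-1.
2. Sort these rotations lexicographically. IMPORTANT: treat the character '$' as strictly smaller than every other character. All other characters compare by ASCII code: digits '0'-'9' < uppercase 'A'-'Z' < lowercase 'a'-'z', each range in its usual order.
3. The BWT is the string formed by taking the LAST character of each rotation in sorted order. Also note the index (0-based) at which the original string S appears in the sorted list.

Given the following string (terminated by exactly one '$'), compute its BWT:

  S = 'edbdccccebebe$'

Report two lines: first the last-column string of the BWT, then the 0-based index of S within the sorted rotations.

Answer: edeedcccebbbc$
13

Derivation:
All 14 rotations (rotation i = S[i:]+S[:i]):
  rot[0] = edbdccccebebe$
  rot[1] = dbdccccebebe$e
  rot[2] = bdccccebebe$ed
  rot[3] = dccccebebe$edb
  rot[4] = ccccebebe$edbd
  rot[5] = cccebebe$edbdc
  rot[6] = ccebebe$edbdcc
  rot[7] = cebebe$edbdccc
  rot[8] = ebebe$edbdcccc
  rot[9] = bebe$edbdcccce
  rot[10] = ebe$edbdcccceb
  rot[11] = be$edbdccccebe
  rot[12] = e$edbdccccebeb
  rot[13] = $edbdccccebebe
Sorted (with $ < everything):
  sorted[0] = $edbdccccebebe  (last char: 'e')
  sorted[1] = bdccccebebe$ed  (last char: 'd')
  sorted[2] = be$edbdccccebe  (last char: 'e')
  sorted[3] = bebe$edbdcccce  (last char: 'e')
  sorted[4] = ccccebebe$edbd  (last char: 'd')
  sorted[5] = cccebebe$edbdc  (last char: 'c')
  sorted[6] = ccebebe$edbdcc  (last char: 'c')
  sorted[7] = cebebe$edbdccc  (last char: 'c')
  sorted[8] = dbdccccebebe$e  (last char: 'e')
  sorted[9] = dccccebebe$edb  (last char: 'b')
  sorted[10] = e$edbdccccebeb  (last char: 'b')
  sorted[11] = ebe$edbdcccceb  (last char: 'b')
  sorted[12] = ebebe$edbdcccc  (last char: 'c')
  sorted[13] = edbdccccebebe$  (last char: '$')
Last column: edeedcccebbbc$
Original string S is at sorted index 13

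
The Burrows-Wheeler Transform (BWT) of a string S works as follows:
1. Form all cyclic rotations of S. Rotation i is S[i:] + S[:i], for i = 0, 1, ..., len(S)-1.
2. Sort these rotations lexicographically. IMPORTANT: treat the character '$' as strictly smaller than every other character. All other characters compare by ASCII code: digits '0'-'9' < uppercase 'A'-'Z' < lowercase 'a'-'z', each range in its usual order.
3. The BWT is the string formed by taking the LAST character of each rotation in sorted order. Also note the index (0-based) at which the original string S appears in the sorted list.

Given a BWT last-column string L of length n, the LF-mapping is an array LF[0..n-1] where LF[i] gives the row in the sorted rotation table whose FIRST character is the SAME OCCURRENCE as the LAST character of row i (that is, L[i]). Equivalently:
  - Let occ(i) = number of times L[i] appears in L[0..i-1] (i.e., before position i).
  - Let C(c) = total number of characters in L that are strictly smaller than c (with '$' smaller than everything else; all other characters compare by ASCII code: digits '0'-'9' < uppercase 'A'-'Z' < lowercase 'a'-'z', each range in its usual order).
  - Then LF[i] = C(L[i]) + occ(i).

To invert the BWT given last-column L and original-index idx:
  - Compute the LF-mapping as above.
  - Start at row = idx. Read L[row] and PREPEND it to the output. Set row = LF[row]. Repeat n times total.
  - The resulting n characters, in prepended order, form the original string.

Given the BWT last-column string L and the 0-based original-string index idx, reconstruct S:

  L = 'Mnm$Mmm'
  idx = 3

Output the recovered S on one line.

Answer: mMmmnM$

Derivation:
LF mapping: 1 6 3 0 2 4 5
Walk LF starting at row 3, prepending L[row]:
  step 1: row=3, L[3]='$', prepend. Next row=LF[3]=0
  step 2: row=0, L[0]='M', prepend. Next row=LF[0]=1
  step 3: row=1, L[1]='n', prepend. Next row=LF[1]=6
  step 4: row=6, L[6]='m', prepend. Next row=LF[6]=5
  step 5: row=5, L[5]='m', prepend. Next row=LF[5]=4
  step 6: row=4, L[4]='M', prepend. Next row=LF[4]=2
  step 7: row=2, L[2]='m', prepend. Next row=LF[2]=3
Reversed output: mMmmnM$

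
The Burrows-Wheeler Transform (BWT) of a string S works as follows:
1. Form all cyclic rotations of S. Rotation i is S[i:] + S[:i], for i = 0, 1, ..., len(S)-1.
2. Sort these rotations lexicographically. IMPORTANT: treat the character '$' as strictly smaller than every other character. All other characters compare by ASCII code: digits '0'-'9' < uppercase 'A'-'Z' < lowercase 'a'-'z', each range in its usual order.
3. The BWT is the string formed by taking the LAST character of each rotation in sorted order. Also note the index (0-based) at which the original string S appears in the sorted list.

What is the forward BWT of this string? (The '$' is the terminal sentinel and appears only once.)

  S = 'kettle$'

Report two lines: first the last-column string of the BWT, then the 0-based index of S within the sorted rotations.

Answer: elk$tte
3

Derivation:
All 7 rotations (rotation i = S[i:]+S[:i]):
  rot[0] = kettle$
  rot[1] = ettle$k
  rot[2] = ttle$ke
  rot[3] = tle$ket
  rot[4] = le$kett
  rot[5] = e$kettl
  rot[6] = $kettle
Sorted (with $ < everything):
  sorted[0] = $kettle  (last char: 'e')
  sorted[1] = e$kettl  (last char: 'l')
  sorted[2] = ettle$k  (last char: 'k')
  sorted[3] = kettle$  (last char: '$')
  sorted[4] = le$kett  (last char: 't')
  sorted[5] = tle$ket  (last char: 't')
  sorted[6] = ttle$ke  (last char: 'e')
Last column: elk$tte
Original string S is at sorted index 3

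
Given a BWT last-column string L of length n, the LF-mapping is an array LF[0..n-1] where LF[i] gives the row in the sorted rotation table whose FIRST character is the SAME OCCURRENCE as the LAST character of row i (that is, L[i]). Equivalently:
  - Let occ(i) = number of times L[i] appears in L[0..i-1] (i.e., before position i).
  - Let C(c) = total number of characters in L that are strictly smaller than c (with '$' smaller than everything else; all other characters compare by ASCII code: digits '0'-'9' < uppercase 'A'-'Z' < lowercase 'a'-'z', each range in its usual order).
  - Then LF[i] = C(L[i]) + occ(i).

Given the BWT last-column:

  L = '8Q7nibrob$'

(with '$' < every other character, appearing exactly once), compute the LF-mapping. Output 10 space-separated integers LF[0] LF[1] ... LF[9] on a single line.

Char counts: '$':1, '7':1, '8':1, 'Q':1, 'b':2, 'i':1, 'n':1, 'o':1, 'r':1
C (first-col start): C('$')=0, C('7')=1, C('8')=2, C('Q')=3, C('b')=4, C('i')=6, C('n')=7, C('o')=8, C('r')=9
L[0]='8': occ=0, LF[0]=C('8')+0=2+0=2
L[1]='Q': occ=0, LF[1]=C('Q')+0=3+0=3
L[2]='7': occ=0, LF[2]=C('7')+0=1+0=1
L[3]='n': occ=0, LF[3]=C('n')+0=7+0=7
L[4]='i': occ=0, LF[4]=C('i')+0=6+0=6
L[5]='b': occ=0, LF[5]=C('b')+0=4+0=4
L[6]='r': occ=0, LF[6]=C('r')+0=9+0=9
L[7]='o': occ=0, LF[7]=C('o')+0=8+0=8
L[8]='b': occ=1, LF[8]=C('b')+1=4+1=5
L[9]='$': occ=0, LF[9]=C('$')+0=0+0=0

Answer: 2 3 1 7 6 4 9 8 5 0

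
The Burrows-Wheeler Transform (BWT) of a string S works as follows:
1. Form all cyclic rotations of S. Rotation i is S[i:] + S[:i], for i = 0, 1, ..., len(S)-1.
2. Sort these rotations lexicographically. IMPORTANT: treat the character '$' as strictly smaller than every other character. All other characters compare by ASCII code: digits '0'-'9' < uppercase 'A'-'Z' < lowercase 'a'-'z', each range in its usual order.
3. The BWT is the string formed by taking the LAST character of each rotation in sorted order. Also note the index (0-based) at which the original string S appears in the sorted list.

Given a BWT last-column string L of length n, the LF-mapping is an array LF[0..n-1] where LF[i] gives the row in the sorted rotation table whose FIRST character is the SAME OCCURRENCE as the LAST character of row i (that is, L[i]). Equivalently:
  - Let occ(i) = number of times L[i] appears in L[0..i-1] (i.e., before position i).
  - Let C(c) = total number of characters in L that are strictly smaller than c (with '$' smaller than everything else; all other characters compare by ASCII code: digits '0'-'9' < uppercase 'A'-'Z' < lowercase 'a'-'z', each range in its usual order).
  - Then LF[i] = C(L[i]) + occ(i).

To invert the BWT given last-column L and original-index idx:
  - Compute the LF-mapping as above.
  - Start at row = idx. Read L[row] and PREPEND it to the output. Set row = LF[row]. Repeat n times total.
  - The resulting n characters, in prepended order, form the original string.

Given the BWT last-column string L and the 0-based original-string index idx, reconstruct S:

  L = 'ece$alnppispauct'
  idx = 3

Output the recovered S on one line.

Answer: cactuspineapple$

Derivation:
LF mapping: 5 3 6 0 1 8 9 10 11 7 13 12 2 15 4 14
Walk LF starting at row 3, prepending L[row]:
  step 1: row=3, L[3]='$', prepend. Next row=LF[3]=0
  step 2: row=0, L[0]='e', prepend. Next row=LF[0]=5
  step 3: row=5, L[5]='l', prepend. Next row=LF[5]=8
  step 4: row=8, L[8]='p', prepend. Next row=LF[8]=11
  step 5: row=11, L[11]='p', prepend. Next row=LF[11]=12
  step 6: row=12, L[12]='a', prepend. Next row=LF[12]=2
  step 7: row=2, L[2]='e', prepend. Next row=LF[2]=6
  step 8: row=6, L[6]='n', prepend. Next row=LF[6]=9
  step 9: row=9, L[9]='i', prepend. Next row=LF[9]=7
  step 10: row=7, L[7]='p', prepend. Next row=LF[7]=10
  step 11: row=10, L[10]='s', prepend. Next row=LF[10]=13
  step 12: row=13, L[13]='u', prepend. Next row=LF[13]=15
  step 13: row=15, L[15]='t', prepend. Next row=LF[15]=14
  step 14: row=14, L[14]='c', prepend. Next row=LF[14]=4
  step 15: row=4, L[4]='a', prepend. Next row=LF[4]=1
  step 16: row=1, L[1]='c', prepend. Next row=LF[1]=3
Reversed output: cactuspineapple$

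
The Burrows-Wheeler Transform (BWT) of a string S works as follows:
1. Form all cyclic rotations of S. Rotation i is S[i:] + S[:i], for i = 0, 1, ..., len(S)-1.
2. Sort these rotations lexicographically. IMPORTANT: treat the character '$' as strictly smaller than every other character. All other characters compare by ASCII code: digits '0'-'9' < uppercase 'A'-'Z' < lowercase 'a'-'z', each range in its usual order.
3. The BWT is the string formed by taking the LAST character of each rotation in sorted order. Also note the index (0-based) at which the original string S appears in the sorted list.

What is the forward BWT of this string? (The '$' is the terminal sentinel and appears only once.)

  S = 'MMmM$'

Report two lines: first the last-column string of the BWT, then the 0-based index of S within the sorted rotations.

All 5 rotations (rotation i = S[i:]+S[:i]):
  rot[0] = MMmM$
  rot[1] = MmM$M
  rot[2] = mM$MM
  rot[3] = M$MMm
  rot[4] = $MMmM
Sorted (with $ < everything):
  sorted[0] = $MMmM  (last char: 'M')
  sorted[1] = M$MMm  (last char: 'm')
  sorted[2] = MMmM$  (last char: '$')
  sorted[3] = MmM$M  (last char: 'M')
  sorted[4] = mM$MM  (last char: 'M')
Last column: Mm$MM
Original string S is at sorted index 2

Answer: Mm$MM
2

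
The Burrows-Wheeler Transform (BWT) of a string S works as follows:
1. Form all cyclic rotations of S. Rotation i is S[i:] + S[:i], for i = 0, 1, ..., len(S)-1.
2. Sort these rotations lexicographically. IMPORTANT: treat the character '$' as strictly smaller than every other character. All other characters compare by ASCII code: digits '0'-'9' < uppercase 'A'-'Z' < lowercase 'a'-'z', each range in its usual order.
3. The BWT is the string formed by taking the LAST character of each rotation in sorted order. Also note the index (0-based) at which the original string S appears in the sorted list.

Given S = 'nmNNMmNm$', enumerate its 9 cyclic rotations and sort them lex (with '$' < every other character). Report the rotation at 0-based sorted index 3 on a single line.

All 9 rotations (rotation i = S[i:]+S[:i]):
  rot[0] = nmNNMmNm$
  rot[1] = mNNMmNm$n
  rot[2] = NNMmNm$nm
  rot[3] = NMmNm$nmN
  rot[4] = MmNm$nmNN
  rot[5] = mNm$nmNNM
  rot[6] = Nm$nmNNMm
  rot[7] = m$nmNNMmN
  rot[8] = $nmNNMmNm
Sorted (with $ < everything):
  sorted[0] = $nmNNMmNm
  sorted[1] = MmNm$nmNN
  sorted[2] = NMmNm$nmN
  sorted[3] = NNMmNm$nm
  sorted[4] = Nm$nmNNMm
  sorted[5] = m$nmNNMmN
  sorted[6] = mNNMmNm$n
  sorted[7] = mNm$nmNNM
  sorted[8] = nmNNMmNm$
sorted[3] = NNMmNm$nm

Answer: NNMmNm$nm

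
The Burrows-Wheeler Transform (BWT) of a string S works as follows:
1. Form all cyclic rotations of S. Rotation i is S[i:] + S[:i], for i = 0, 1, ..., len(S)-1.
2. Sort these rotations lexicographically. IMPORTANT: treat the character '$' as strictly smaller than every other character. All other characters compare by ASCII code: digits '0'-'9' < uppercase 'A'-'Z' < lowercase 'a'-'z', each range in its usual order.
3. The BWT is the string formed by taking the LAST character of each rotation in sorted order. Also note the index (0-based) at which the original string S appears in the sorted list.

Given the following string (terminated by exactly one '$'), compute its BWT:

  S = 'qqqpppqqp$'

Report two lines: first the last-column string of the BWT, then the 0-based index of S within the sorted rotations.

Answer: pqqppqqpq$
9

Derivation:
All 10 rotations (rotation i = S[i:]+S[:i]):
  rot[0] = qqqpppqqp$
  rot[1] = qqpppqqp$q
  rot[2] = qpppqqp$qq
  rot[3] = pppqqp$qqq
  rot[4] = ppqqp$qqqp
  rot[5] = pqqp$qqqpp
  rot[6] = qqp$qqqppp
  rot[7] = qp$qqqpppq
  rot[8] = p$qqqpppqq
  rot[9] = $qqqpppqqp
Sorted (with $ < everything):
  sorted[0] = $qqqpppqqp  (last char: 'p')
  sorted[1] = p$qqqpppqq  (last char: 'q')
  sorted[2] = pppqqp$qqq  (last char: 'q')
  sorted[3] = ppqqp$qqqp  (last char: 'p')
  sorted[4] = pqqp$qqqpp  (last char: 'p')
  sorted[5] = qp$qqqpppq  (last char: 'q')
  sorted[6] = qpppqqp$qq  (last char: 'q')
  sorted[7] = qqp$qqqppp  (last char: 'p')
  sorted[8] = qqpppqqp$q  (last char: 'q')
  sorted[9] = qqqpppqqp$  (last char: '$')
Last column: pqqppqqpq$
Original string S is at sorted index 9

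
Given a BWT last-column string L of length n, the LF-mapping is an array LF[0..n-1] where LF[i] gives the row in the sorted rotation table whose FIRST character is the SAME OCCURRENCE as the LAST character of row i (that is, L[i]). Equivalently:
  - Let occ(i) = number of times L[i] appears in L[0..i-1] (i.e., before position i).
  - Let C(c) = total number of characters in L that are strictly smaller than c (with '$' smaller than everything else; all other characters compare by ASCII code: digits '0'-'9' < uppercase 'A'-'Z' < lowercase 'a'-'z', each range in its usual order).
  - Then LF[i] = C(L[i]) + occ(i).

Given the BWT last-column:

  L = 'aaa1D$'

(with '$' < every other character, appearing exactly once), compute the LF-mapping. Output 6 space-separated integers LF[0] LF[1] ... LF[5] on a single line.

Char counts: '$':1, '1':1, 'D':1, 'a':3
C (first-col start): C('$')=0, C('1')=1, C('D')=2, C('a')=3
L[0]='a': occ=0, LF[0]=C('a')+0=3+0=3
L[1]='a': occ=1, LF[1]=C('a')+1=3+1=4
L[2]='a': occ=2, LF[2]=C('a')+2=3+2=5
L[3]='1': occ=0, LF[3]=C('1')+0=1+0=1
L[4]='D': occ=0, LF[4]=C('D')+0=2+0=2
L[5]='$': occ=0, LF[5]=C('$')+0=0+0=0

Answer: 3 4 5 1 2 0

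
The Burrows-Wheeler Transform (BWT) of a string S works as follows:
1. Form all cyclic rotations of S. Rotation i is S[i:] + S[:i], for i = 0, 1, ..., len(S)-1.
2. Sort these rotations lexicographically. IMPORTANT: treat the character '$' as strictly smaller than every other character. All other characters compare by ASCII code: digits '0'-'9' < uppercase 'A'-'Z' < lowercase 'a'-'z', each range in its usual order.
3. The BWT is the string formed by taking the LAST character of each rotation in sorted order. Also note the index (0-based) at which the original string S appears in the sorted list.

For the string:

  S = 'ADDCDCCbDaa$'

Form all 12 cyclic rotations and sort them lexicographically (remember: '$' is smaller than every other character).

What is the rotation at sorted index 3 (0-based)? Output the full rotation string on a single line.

All 12 rotations (rotation i = S[i:]+S[:i]):
  rot[0] = ADDCDCCbDaa$
  rot[1] = DDCDCCbDaa$A
  rot[2] = DCDCCbDaa$AD
  rot[3] = CDCCbDaa$ADD
  rot[4] = DCCbDaa$ADDC
  rot[5] = CCbDaa$ADDCD
  rot[6] = CbDaa$ADDCDC
  rot[7] = bDaa$ADDCDCC
  rot[8] = Daa$ADDCDCCb
  rot[9] = aa$ADDCDCCbD
  rot[10] = a$ADDCDCCbDa
  rot[11] = $ADDCDCCbDaa
Sorted (with $ < everything):
  sorted[0] = $ADDCDCCbDaa
  sorted[1] = ADDCDCCbDaa$
  sorted[2] = CCbDaa$ADDCD
  sorted[3] = CDCCbDaa$ADD
  sorted[4] = CbDaa$ADDCDC
  sorted[5] = DCCbDaa$ADDC
  sorted[6] = DCDCCbDaa$AD
  sorted[7] = DDCDCCbDaa$A
  sorted[8] = Daa$ADDCDCCb
  sorted[9] = a$ADDCDCCbDa
  sorted[10] = aa$ADDCDCCbD
  sorted[11] = bDaa$ADDCDCC
sorted[3] = CDCCbDaa$ADD

Answer: CDCCbDaa$ADD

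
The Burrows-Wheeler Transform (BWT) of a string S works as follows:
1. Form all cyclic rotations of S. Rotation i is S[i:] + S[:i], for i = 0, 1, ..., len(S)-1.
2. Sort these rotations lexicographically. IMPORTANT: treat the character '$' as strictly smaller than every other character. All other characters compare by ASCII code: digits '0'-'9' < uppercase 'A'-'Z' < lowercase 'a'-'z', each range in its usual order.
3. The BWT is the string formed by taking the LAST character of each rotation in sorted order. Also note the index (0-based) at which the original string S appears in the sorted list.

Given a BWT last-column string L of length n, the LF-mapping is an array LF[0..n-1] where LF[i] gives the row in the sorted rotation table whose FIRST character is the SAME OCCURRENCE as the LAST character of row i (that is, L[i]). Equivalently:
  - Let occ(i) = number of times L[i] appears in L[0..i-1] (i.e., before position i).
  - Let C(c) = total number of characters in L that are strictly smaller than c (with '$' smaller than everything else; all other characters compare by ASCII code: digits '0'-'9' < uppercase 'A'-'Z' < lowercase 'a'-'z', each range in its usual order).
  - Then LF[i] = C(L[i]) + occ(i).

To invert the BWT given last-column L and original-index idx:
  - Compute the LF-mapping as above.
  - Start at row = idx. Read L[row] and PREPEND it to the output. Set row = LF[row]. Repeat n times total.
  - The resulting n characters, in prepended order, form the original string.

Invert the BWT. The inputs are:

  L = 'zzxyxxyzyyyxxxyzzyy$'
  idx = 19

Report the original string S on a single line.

LF mapping: 15 16 1 7 2 3 8 17 9 10 11 4 5 6 12 18 19 13 14 0
Walk LF starting at row 19, prepending L[row]:
  step 1: row=19, L[19]='$', prepend. Next row=LF[19]=0
  step 2: row=0, L[0]='z', prepend. Next row=LF[0]=15
  step 3: row=15, L[15]='z', prepend. Next row=LF[15]=18
  step 4: row=18, L[18]='y', prepend. Next row=LF[18]=14
  step 5: row=14, L[14]='y', prepend. Next row=LF[14]=12
  step 6: row=12, L[12]='x', prepend. Next row=LF[12]=5
  step 7: row=5, L[5]='x', prepend. Next row=LF[5]=3
  step 8: row=3, L[3]='y', prepend. Next row=LF[3]=7
  step 9: row=7, L[7]='z', prepend. Next row=LF[7]=17
  step 10: row=17, L[17]='y', prepend. Next row=LF[17]=13
  step 11: row=13, L[13]='x', prepend. Next row=LF[13]=6
  step 12: row=6, L[6]='y', prepend. Next row=LF[6]=8
  step 13: row=8, L[8]='y', prepend. Next row=LF[8]=9
  step 14: row=9, L[9]='y', prepend. Next row=LF[9]=10
  step 15: row=10, L[10]='y', prepend. Next row=LF[10]=11
  step 16: row=11, L[11]='x', prepend. Next row=LF[11]=4
  step 17: row=4, L[4]='x', prepend. Next row=LF[4]=2
  step 18: row=2, L[2]='x', prepend. Next row=LF[2]=1
  step 19: row=1, L[1]='z', prepend. Next row=LF[1]=16
  step 20: row=16, L[16]='z', prepend. Next row=LF[16]=19
Reversed output: zzxxxyyyyxyzyxxyyzz$

Answer: zzxxxyyyyxyzyxxyyzz$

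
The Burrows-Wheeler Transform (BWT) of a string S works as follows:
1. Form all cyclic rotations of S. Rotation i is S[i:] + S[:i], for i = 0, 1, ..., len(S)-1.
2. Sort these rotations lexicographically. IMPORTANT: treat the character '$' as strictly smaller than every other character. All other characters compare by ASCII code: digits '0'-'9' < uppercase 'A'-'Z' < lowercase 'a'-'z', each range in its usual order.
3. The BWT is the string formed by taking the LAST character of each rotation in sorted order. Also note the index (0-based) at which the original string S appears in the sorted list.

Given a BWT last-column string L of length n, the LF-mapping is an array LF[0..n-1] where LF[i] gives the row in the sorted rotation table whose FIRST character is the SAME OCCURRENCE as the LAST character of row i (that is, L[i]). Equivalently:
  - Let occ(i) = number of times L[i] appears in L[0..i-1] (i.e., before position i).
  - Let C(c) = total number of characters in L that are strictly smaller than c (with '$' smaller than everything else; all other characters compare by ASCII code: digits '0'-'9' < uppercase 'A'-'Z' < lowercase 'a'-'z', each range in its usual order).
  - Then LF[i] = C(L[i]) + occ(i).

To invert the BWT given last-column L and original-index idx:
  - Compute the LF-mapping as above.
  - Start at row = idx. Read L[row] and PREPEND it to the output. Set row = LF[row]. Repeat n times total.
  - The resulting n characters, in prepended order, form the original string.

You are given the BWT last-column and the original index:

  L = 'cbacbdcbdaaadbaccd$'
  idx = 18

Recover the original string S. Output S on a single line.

Answer: ddcbaabcdacdbbacac$

Derivation:
LF mapping: 10 6 1 11 7 15 12 8 16 2 3 4 17 9 5 13 14 18 0
Walk LF starting at row 18, prepending L[row]:
  step 1: row=18, L[18]='$', prepend. Next row=LF[18]=0
  step 2: row=0, L[0]='c', prepend. Next row=LF[0]=10
  step 3: row=10, L[10]='a', prepend. Next row=LF[10]=3
  step 4: row=3, L[3]='c', prepend. Next row=LF[3]=11
  step 5: row=11, L[11]='a', prepend. Next row=LF[11]=4
  step 6: row=4, L[4]='b', prepend. Next row=LF[4]=7
  step 7: row=7, L[7]='b', prepend. Next row=LF[7]=8
  step 8: row=8, L[8]='d', prepend. Next row=LF[8]=16
  step 9: row=16, L[16]='c', prepend. Next row=LF[16]=14
  step 10: row=14, L[14]='a', prepend. Next row=LF[14]=5
  step 11: row=5, L[5]='d', prepend. Next row=LF[5]=15
  step 12: row=15, L[15]='c', prepend. Next row=LF[15]=13
  step 13: row=13, L[13]='b', prepend. Next row=LF[13]=9
  step 14: row=9, L[9]='a', prepend. Next row=LF[9]=2
  step 15: row=2, L[2]='a', prepend. Next row=LF[2]=1
  step 16: row=1, L[1]='b', prepend. Next row=LF[1]=6
  step 17: row=6, L[6]='c', prepend. Next row=LF[6]=12
  step 18: row=12, L[12]='d', prepend. Next row=LF[12]=17
  step 19: row=17, L[17]='d', prepend. Next row=LF[17]=18
Reversed output: ddcbaabcdacdbbacac$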